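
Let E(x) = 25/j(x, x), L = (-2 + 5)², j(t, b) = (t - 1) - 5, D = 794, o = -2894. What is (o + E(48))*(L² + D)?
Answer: -15190375/6 ≈ -2.5317e+6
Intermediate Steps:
j(t, b) = -6 + t (j(t, b) = (-1 + t) - 5 = -6 + t)
L = 9 (L = 3² = 9)
E(x) = 25/(-6 + x)
(o + E(48))*(L² + D) = (-2894 + 25/(-6 + 48))*(9² + 794) = (-2894 + 25/42)*(81 + 794) = (-2894 + 25*(1/42))*875 = (-2894 + 25/42)*875 = -121523/42*875 = -15190375/6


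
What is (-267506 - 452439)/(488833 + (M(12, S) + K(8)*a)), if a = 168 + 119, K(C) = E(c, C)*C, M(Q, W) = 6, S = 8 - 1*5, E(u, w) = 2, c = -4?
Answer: -719945/493431 ≈ -1.4591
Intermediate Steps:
S = 3 (S = 8 - 5 = 3)
K(C) = 2*C
a = 287
(-267506 - 452439)/(488833 + (M(12, S) + K(8)*a)) = (-267506 - 452439)/(488833 + (6 + (2*8)*287)) = -719945/(488833 + (6 + 16*287)) = -719945/(488833 + (6 + 4592)) = -719945/(488833 + 4598) = -719945/493431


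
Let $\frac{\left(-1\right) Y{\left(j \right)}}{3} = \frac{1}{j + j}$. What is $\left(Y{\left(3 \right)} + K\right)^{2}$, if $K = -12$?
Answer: $\frac{625}{4} \approx 156.25$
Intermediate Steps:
$Y{\left(j \right)} = - \frac{3}{2 j}$ ($Y{\left(j \right)} = - \frac{3}{j + j} = - \frac{3}{2 j}$)
$\left(Y{\left(3 \right)} + K\right)^{2} = \left(- \frac{3}{2 \cdot 3} - 12\right)^{2} = \left(\left(- \frac{3}{2}\right) \frac{1}{3} - 12\right)^{2} = \left(- \frac{1}{2} - 12\right)^{2} = \left(- \frac{25}{2}\right)^{2} = \frac{625}{4}$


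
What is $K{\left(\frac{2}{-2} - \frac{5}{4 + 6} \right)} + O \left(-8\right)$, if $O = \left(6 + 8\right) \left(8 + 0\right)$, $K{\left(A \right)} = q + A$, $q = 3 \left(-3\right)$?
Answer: $- \frac{1813}{2} \approx -906.5$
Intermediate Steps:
$q = -9$
$K{\left(A \right)} = -9 + A$
$O = 112$ ($O = 14 \cdot 8 = 112$)
$K{\left(\frac{2}{-2} - \frac{5}{4 + 6} \right)} + O \left(-8\right) = \left(-9 - \left(1 + \frac{5}{4 + 6}\right)\right) + 112 \left(-8\right) = \left(-9 - \left(1 + \frac{5}{10}\right)\right) - 896 = \left(-9 - \frac{3}{2}\right) - 896 = - \frac{21}{2} - 896 = - \frac{1813}{2}$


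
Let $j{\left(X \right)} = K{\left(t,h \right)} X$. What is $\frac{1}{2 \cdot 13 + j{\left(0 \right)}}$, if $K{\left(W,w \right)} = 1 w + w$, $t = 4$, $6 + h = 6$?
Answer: $\frac{1}{26} \approx 0.038462$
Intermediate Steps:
$h = 0$ ($h = -6 + 6 = 0$)
$K{\left(W,w \right)} = 2 w$ ($K{\left(W,w \right)} = w + w = 2 w$)
$j{\left(X \right)} = 0$ ($j{\left(X \right)} = 2 \cdot 0 X = 0 X = 0$)
$\frac{1}{2 \cdot 13 + j{\left(0 \right)}} = \frac{1}{2 \cdot 13 + 0} = \frac{1}{26 + 0} = \frac{1}{26}$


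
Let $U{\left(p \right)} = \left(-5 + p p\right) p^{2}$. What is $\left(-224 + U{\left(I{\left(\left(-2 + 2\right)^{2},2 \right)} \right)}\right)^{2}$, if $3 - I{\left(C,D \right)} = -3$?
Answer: $795664$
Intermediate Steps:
$I{\left(C,D \right)} = 6$ ($I{\left(C,D \right)} = 3 - -3 = 3 + 3 = 6$)
$U{\left(p \right)} = p^{2} \left(-5 + p^{2}\right)$ ($U{\left(p \right)} = \left(-5 + p^{2}\right) p^{2} = p^{2} \left(-5 + p^{2}\right)$)
$\left(-224 + U{\left(I{\left(\left(-2 + 2\right)^{2},2 \right)} \right)}\right)^{2} = \left(-224 + 6^{2} \left(-5 + 6^{2}\right)\right)^{2} = \left(-224 + 36 \left(-5 + 36\right)\right)^{2} = \left(-224 + 36 \cdot 31\right)^{2} = \left(-224 + 1116\right)^{2} = 892^{2} = 795664$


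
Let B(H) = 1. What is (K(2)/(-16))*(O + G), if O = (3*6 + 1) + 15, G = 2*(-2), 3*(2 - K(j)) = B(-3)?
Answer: -25/8 ≈ -3.1250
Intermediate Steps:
K(j) = 5/3 (K(j) = 2 - 1/3*1 = 2 - 1/3 = 5/3)
G = -4
O = 34 (O = (18 + 1) + 15 = 19 + 15 = 34)
(K(2)/(-16))*(O + G) = ((5/3)/(-16))*(34 - 4) = ((5/3)*(-1/16))*30 = -5/48*30 = -25/8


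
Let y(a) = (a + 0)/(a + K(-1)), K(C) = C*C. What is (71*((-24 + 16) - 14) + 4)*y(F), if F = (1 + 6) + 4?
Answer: -8569/6 ≈ -1428.2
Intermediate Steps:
K(C) = C²
F = 11 (F = 7 + 4 = 11)
y(a) = a/(1 + a) (y(a) = (a + 0)/(a + (-1)²) = a/(a + 1) = a/(1 + a))
(71*((-24 + 16) - 14) + 4)*y(F) = (71*((-24 + 16) - 14) + 4)*(11/(1 + 11)) = (71*(-8 - 14) + 4)*(11/12) = (71*(-22) + 4)*(11*(1/12)) = (-1562 + 4)*(11/12) = -1558*11/12 = -8569/6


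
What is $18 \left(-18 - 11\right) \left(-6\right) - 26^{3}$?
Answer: $-14444$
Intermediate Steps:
$18 \left(-18 - 11\right) \left(-6\right) - 26^{3} = 18 \left(-18 - 11\right) \left(-6\right) - 17576 = 18 \left(-29\right) \left(-6\right) - 17576 = \left(-522\right) \left(-6\right) - 17576 = 3132 - 17576 = -14444$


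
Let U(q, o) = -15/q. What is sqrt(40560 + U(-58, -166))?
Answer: sqrt(136444710)/58 ≈ 201.40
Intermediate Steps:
sqrt(40560 + U(-58, -166)) = sqrt(40560 - 15/(-58)) = sqrt(40560 - 15*(-1/58)) = sqrt(40560 + 15/58) = sqrt(2352495/58) = sqrt(136444710)/58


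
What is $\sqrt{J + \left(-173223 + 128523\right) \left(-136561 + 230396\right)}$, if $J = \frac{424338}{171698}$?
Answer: $\frac{i \sqrt{360087148688331}}{293} \approx 64764.0 i$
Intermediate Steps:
$J = \frac{212169}{85849}$ ($J = 424338 \cdot \frac{1}{171698} = \frac{212169}{85849} \approx 2.4714$)
$\sqrt{J + \left(-173223 + 128523\right) \left(-136561 + 230396\right)} = \sqrt{\frac{212169}{85849} + \left(-173223 + 128523\right) \left(-136561 + 230396\right)} = \sqrt{\frac{212169}{85849} - 4194424500} = \sqrt{- \frac{360087148688331}{85849}} = \frac{i \sqrt{360087148688331}}{293}$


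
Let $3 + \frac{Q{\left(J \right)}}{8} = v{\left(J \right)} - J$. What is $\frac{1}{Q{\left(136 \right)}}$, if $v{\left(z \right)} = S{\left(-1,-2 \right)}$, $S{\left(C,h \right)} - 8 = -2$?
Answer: $- \frac{1}{1064} \approx -0.00093985$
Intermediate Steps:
$S{\left(C,h \right)} = 6$ ($S{\left(C,h \right)} = 8 - 2 = 6$)
$v{\left(z \right)} = 6$
$Q{\left(J \right)} = 24 - 8 J$ ($Q{\left(J \right)} = -24 + 8 \left(6 - J\right) = -24 - \left(-48 + 8 J\right) = 24 - 8 J$)
$\frac{1}{Q{\left(136 \right)}} = \frac{1}{24 - 1088} = \frac{1}{-1064} = - \frac{1}{1064}$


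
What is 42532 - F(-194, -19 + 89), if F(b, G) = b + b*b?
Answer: 5090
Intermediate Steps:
F(b, G) = b + b**2
42532 - F(-194, -19 + 89) = 42532 - (-194)*(1 - 194) = 42532 - (-194)*(-193) = 42532 - 1*37442 = 42532 - 37442 = 5090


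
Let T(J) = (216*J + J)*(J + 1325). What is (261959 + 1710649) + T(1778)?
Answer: 1199190686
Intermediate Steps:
T(J) = 217*J*(1325 + J) (T(J) = (217*J)*(1325 + J) = 217*J*(1325 + J))
(261959 + 1710649) + T(1778) = (261959 + 1710649) + 217*1778*(1325 + 1778) = 1972608 + 217*1778*3103 = 1972608 + 1197218078 = 1199190686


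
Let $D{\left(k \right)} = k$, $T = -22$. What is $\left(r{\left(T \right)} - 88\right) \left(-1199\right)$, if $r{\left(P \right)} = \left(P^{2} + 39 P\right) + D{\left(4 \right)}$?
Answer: $549142$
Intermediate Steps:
$r{\left(P \right)} = 4 + P^{2} + 39 P$ ($r{\left(P \right)} = \left(P^{2} + 39 P\right) + 4 = 4 + P^{2} + 39 P$)
$\left(r{\left(T \right)} - 88\right) \left(-1199\right) = \left(\left(4 + \left(-22\right)^{2} + 39 \left(-22\right)\right) - 88\right) \left(-1199\right) = \left(\left(4 + 484 - 858\right) - 88\right) \left(-1199\right) = \left(-370 - 88\right) \left(-1199\right) = \left(-458\right) \left(-1199\right) = 549142$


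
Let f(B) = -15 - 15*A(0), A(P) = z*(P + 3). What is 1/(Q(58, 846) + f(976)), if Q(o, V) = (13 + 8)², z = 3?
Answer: 1/291 ≈ 0.0034364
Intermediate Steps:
A(P) = 9 + 3*P (A(P) = 3*(P + 3) = 3*(3 + P) = 9 + 3*P)
Q(o, V) = 441 (Q(o, V) = 21² = 441)
f(B) = -150 (f(B) = -15 - 15*(9 + 3*0) = -15 - 15*(9 + 0) = -15 - 15*9 = -15 - 135 = -150)
1/(Q(58, 846) + f(976)) = 1/(441 - 150) = 1/291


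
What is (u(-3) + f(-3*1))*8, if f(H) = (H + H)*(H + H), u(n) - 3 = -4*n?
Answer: 408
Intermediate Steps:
u(n) = 3 - 4*n
f(H) = 4*H² (f(H) = (2*H)*(2*H) = 4*H²)
(u(-3) + f(-3*1))*8 = ((3 - 4*(-3)) + 4*(-3*1)²)*8 = ((3 + 12) + 4*(-3)²)*8 = (15 + 4*9)*8 = (15 + 36)*8 = 51*8 = 408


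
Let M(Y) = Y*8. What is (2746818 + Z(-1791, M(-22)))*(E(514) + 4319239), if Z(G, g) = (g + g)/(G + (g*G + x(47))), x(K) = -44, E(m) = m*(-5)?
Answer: 3715791141338899714/313381 ≈ 1.1857e+13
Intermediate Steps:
E(m) = -5*m
M(Y) = 8*Y
Z(G, g) = 2*g/(-44 + G + G*g) (Z(G, g) = (g + g)/(G + (g*G - 44)) = (2*g)/(G + (G*g - 44)) = (2*g)/(G + (-44 + G*g)) = (2*g)/(-44 + G + G*g) = 2*g/(-44 + G + G*g))
(2746818 + Z(-1791, M(-22)))*(E(514) + 4319239) = (2746818 + 2*(8*(-22))/(-44 - 1791 - 14328*(-22)))*(-5*514 + 4319239) = (2746818 + 2*(-176)/(-44 - 1791 - 1791*(-176)))*(-2570 + 4319239) = (2746818 + 2*(-176)/(-44 - 1791 + 315216))*4316669 = (2746818 + 2*(-176)/313381)*4316669 = (2746818 + 2*(-176)*(1/313381))*4316669 = (2746818 - 352/313381)*4316669 = (860800571306/313381)*4316669 = 3715791141338899714/313381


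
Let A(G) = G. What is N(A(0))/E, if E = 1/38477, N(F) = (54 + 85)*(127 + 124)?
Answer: 1342424053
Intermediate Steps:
N(F) = 34889 (N(F) = 139*251 = 34889)
E = 1/38477 ≈ 2.5990e-5
N(A(0))/E = 34889/(1/38477) = 34889*38477 = 1342424053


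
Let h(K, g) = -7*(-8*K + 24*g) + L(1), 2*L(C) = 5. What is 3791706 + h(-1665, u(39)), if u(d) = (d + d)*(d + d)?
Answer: 5352713/2 ≈ 2.6764e+6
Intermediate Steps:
L(C) = 5/2 (L(C) = (1/2)*5 = 5/2)
u(d) = 4*d**2 (u(d) = (2*d)*(2*d) = 4*d**2)
h(K, g) = 5/2 - 168*g + 56*K (h(K, g) = -7*(-8*K + 24*g) + 5/2 = (-168*g + 56*K) + 5/2 = 5/2 - 168*g + 56*K)
3791706 + h(-1665, u(39)) = 3791706 + (5/2 - 672*39**2 + 56*(-1665)) = 3791706 + (5/2 - 672*1521 - 93240) = 3791706 + (5/2 - 168*6084 - 93240) = 3791706 + (5/2 - 1022112 - 93240) = 3791706 - 2230699/2 = 5352713/2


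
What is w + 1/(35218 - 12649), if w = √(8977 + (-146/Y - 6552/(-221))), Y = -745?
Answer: 1/22569 + √1444717662555/12665 ≈ 94.904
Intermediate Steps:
w = √1444717662555/12665 (w = √(8977 + (-146/(-745) - 6552/(-221))) = √(8977 + (-146*(-1/745) - 6552*(-1/221))) = √(8977 + (146/745 + 504/17)) = √(8977 + 377962/12665) = √(114071667/12665) = √1444717662555/12665 ≈ 94.904)
w + 1/(35218 - 12649) = √1444717662555/12665 + 1/(35218 - 12649) = √1444717662555/12665 + 1/22569 = 1/22569 + √1444717662555/12665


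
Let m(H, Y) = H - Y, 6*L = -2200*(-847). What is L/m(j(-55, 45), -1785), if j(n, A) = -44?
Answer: 931700/5223 ≈ 178.38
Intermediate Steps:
L = 931700/3 (L = (-2200*(-847))/6 = (⅙)*1863400 = 931700/3 ≈ 3.1057e+5)
L/m(j(-55, 45), -1785) = 931700/(3*(-44 - 1*(-1785))) = 931700/(3*(-44 + 1785)) = (931700/3)/1741 = (931700/3)*(1/1741) = 931700/5223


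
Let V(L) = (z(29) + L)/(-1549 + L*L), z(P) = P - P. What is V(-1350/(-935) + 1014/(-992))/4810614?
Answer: -604603912/10683102350845126375 ≈ -5.6594e-11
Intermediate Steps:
z(P) = 0
V(L) = L/(-1549 + L²) (V(L) = (0 + L)/(-1549 + L*L) = L/(-1549 + L²))
V(-1350/(-935) + 1014/(-992))/4810614 = ((-1350/(-935) + 1014/(-992))/(-1549 + (-1350/(-935) + 1014/(-992))²))/4810614 = ((-1350*(-1/935) + 1014*(-1/992))/(-1549 + (-1350*(-1/935) + 1014*(-1/992))²))*(1/4810614) = ((270/187 - 507/496)/(-1549 + (270/187 - 507/496)²))*(1/4810614) = (39111/(92752*(-1549 + (39111/92752)²)))*(1/4810614) = (39111/(92752*(-1549 + 1529670321/8602933504)))*(1/4810614) = (39111/(92752*(-13324414327375/8602933504)))*(1/4810614) = ((39111/92752)*(-8602933504/13324414327375))*(1/4810614) = -3627623472/13324414327375*1/4810614 = -604603912/10683102350845126375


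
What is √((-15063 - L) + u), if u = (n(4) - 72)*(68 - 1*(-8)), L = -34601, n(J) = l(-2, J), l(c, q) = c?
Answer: 3*√1546 ≈ 117.96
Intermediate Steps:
n(J) = -2
u = -5624 (u = (-2 - 72)*(68 - 1*(-8)) = -74*(68 + 8) = -74*76 = -5624)
√((-15063 - L) + u) = √((-15063 - 1*(-34601)) - 5624) = √((-15063 + 34601) - 5624) = √(19538 - 5624) = √13914 = 3*√1546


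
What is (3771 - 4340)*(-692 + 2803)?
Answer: -1201159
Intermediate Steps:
(3771 - 4340)*(-692 + 2803) = -569*2111 = -1201159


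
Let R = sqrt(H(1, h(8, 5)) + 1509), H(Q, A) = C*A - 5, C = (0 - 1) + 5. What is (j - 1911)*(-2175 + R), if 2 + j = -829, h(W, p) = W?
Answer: 5963850 - 43872*sqrt(6) ≈ 5.8564e+6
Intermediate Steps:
j = -831 (j = -2 - 829 = -831)
C = 4 (C = -1 + 5 = 4)
H(Q, A) = -5 + 4*A (H(Q, A) = 4*A - 5 = -5 + 4*A)
R = 16*sqrt(6) (R = sqrt((-5 + 4*8) + 1509) = sqrt((-5 + 32) + 1509) = sqrt(27 + 1509) = sqrt(1536) = 16*sqrt(6) ≈ 39.192)
(j - 1911)*(-2175 + R) = (-831 - 1911)*(-2175 + 16*sqrt(6)) = -2742*(-2175 + 16*sqrt(6)) = 5963850 - 43872*sqrt(6)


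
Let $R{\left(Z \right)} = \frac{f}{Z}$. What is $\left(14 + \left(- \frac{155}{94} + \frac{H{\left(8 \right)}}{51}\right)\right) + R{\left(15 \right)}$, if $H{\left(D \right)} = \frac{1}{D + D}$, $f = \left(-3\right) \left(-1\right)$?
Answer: $\frac{2407027}{191760} \approx 12.552$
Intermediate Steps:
$f = 3$
$H{\left(D \right)} = \frac{1}{2 D}$
$R{\left(Z \right)} = \frac{3}{Z}$
$\left(14 + \left(- \frac{155}{94} + \frac{H{\left(8 \right)}}{51}\right)\right) + R{\left(15 \right)} = \left(14 - \left(\frac{155}{94} - \frac{\frac{1}{2} \cdot \frac{1}{8}}{51}\right)\right) + \frac{3}{15} = \left(14 - \left(\frac{155}{94} - \frac{1}{2} \cdot \frac{1}{8} \cdot \frac{1}{51}\right)\right) + 3 \cdot \frac{1}{15} = \left(14 + \left(- \frac{155}{94} + \frac{1}{16} \cdot \frac{1}{51}\right)\right) + \frac{1}{5} = \left(14 + \left(- \frac{155}{94} + \frac{1}{816}\right)\right) + \frac{1}{5} = \left(14 - \frac{63193}{38352}\right) + \frac{1}{5} = \frac{473735}{38352} + \frac{1}{5} = \frac{2407027}{191760}$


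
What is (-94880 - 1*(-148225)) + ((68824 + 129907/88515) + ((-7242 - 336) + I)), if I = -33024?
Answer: 7220032912/88515 ≈ 81569.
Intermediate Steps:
(-94880 - 1*(-148225)) + ((68824 + 129907/88515) + ((-7242 - 336) + I)) = (-94880 - 1*(-148225)) + ((68824 + 129907/88515) + ((-7242 - 336) - 33024)) = (-94880 + 148225) + ((68824 + 129907*(1/88515)) + (-7578 - 33024)) = 53345 + ((68824 + 129907/88515) - 40602) = 53345 + (6092086267/88515 - 40602) = 53345 + 2498200237/88515 = 7220032912/88515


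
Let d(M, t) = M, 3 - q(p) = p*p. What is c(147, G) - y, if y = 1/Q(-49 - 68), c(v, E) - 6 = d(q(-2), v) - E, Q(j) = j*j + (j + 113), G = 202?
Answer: -2695946/13685 ≈ -197.00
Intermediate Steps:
Q(j) = 113 + j + j² (Q(j) = j² + (113 + j) = 113 + j + j²)
q(p) = 3 - p² (q(p) = 3 - p*p = 3 - p²)
c(v, E) = 5 - E (c(v, E) = 6 + ((3 - 1*(-2)²) - E) = 6 + ((3 - 1*4) - E) = 6 + ((3 - 4) - E) = 6 + (-1 - E) = 5 - E)
y = 1/13685 (y = 1/(113 + (-49 - 68) + (-49 - 68)²) = 1/(113 - 117 + (-117)²) = 1/(113 - 117 + 13689) = 1/13685 ≈ 7.3073e-5)
c(147, G) - y = (5 - 1*202) - 1*1/13685 = (5 - 202) - 1/13685 = -197 - 1/13685 = -2695946/13685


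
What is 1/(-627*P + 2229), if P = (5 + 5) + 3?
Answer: -1/5922 ≈ -0.00016886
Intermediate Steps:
P = 13 (P = 10 + 3 = 13)
1/(-627*P + 2229) = 1/(-627*13 + 2229) = 1/(-8151 + 2229) = 1/(-5922) = -1/5922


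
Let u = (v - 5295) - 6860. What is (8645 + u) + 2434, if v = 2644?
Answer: 1568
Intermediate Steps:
u = -9511 (u = (2644 - 5295) - 6860 = -2651 - 6860 = -9511)
(8645 + u) + 2434 = (8645 - 9511) + 2434 = -866 + 2434 = 1568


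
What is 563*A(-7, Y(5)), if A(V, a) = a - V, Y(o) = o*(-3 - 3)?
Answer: -12949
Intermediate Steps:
Y(o) = -6*o (Y(o) = o*(-6) = -6*o)
563*A(-7, Y(5)) = 563*(-6*5 - 1*(-7)) = 563*(-30 + 7) = 563*(-23) = -12949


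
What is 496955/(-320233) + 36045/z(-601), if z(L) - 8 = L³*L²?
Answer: -38966322864868184800/25109521921077257369 ≈ -1.5519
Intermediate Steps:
z(L) = 8 + L⁵ (z(L) = 8 + L³*L² = 8 + L⁵)
496955/(-320233) + 36045/z(-601) = 496955/(-320233) + 36045/(8 + (-601)⁵) = 496955*(-1/320233) + 36045/(8 - 78410163603001) = -496955/320233 + 36045/(-78410163602993) = -496955/320233 + 36045*(-1/78410163602993) = -496955/320233 - 36045/78410163602993 = -38966322864868184800/25109521921077257369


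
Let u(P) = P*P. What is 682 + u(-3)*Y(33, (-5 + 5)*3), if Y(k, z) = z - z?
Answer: 682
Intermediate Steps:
Y(k, z) = 0
u(P) = P²
682 + u(-3)*Y(33, (-5 + 5)*3) = 682 + (-3)²*0 = 682 + 9*0 = 682 + 0 = 682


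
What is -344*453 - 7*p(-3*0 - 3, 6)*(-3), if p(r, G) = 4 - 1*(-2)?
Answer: -155706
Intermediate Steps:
p(r, G) = 6 (p(r, G) = 4 + 2 = 6)
-344*453 - 7*p(-3*0 - 3, 6)*(-3) = -344*453 - 7*6*(-3) = -155832 - 42*(-3) = -155832 + 126 = -155706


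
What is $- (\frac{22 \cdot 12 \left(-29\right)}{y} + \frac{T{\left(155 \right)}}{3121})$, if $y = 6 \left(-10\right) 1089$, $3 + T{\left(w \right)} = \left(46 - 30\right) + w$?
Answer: $- \frac{264178}{1544895} \approx -0.171$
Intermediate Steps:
$T{\left(w \right)} = 13 + w$ ($T{\left(w \right)} = -3 + \left(\left(46 - 30\right) + w\right) = -3 + \left(16 + w\right) = 13 + w$)
$y = -65340$ ($y = \left(-60\right) 1089 = -65340$)
$- (\frac{22 \cdot 12 \left(-29\right)}{y} + \frac{T{\left(155 \right)}}{3121}) = - (\frac{22 \cdot 12 \left(-29\right)}{-65340} + \frac{13 + 155}{3121}) = - (264 \left(-29\right) \left(- \frac{1}{65340}\right) + 168 \cdot \frac{1}{3121}) = - (\left(-7656\right) \left(- \frac{1}{65340}\right) + \frac{168}{3121}) = - (\frac{58}{495} + \frac{168}{3121}) = \left(-1\right) \frac{264178}{1544895} = - \frac{264178}{1544895}$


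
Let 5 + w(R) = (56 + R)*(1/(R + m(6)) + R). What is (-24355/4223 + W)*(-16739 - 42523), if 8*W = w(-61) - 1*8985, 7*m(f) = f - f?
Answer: 16661112614895/257603 ≈ 6.4678e+7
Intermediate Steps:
m(f) = 0 (m(f) = (f - f)/7 = (1/7)*0 = 0)
w(R) = -5 + (56 + R)*(R + 1/R) (w(R) = -5 + (56 + R)*(1/(R + 0) + R) = -5 + (56 + R)*(1/R + R) = -5 + (56 + R)*(R + 1/R))
W = -132445/122 (W = ((-4 + (-61)**2 + 56*(-61) + 56/(-61)) - 1*8985)/8 = ((-4 + 3721 - 3416 + 56*(-1/61)) - 8985)/8 = ((-4 + 3721 - 3416 - 56/61) - 8985)/8 = (18305/61 - 8985)/8 = (1/8)*(-529780/61) = -132445/122 ≈ -1085.6)
(-24355/4223 + W)*(-16739 - 42523) = (-24355/4223 - 132445/122)*(-16739 - 42523) = (-24355*1/4223 - 132445/122)*(-59262) = (-24355/4223 - 132445/122)*(-59262) = -562286545/515206*(-59262) = 16661112614895/257603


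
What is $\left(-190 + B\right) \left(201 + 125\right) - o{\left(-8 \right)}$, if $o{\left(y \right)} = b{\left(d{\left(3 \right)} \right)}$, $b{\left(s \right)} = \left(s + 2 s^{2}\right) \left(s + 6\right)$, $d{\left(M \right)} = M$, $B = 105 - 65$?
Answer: $-49089$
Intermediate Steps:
$B = 40$
$b{\left(s \right)} = \left(6 + s\right) \left(s + 2 s^{2}\right)$ ($b{\left(s \right)} = \left(s + 2 s^{2}\right) \left(6 + s\right) = \left(6 + s\right) \left(s + 2 s^{2}\right)$)
$o{\left(y \right)} = 189$ ($o{\left(y \right)} = 3 \left(6 + 2 \cdot 3^{2} + 13 \cdot 3\right) = 3 \left(6 + 2 \cdot 9 + 39\right) = 3 \left(6 + 18 + 39\right) = 3 \cdot 63 = 189$)
$\left(-190 + B\right) \left(201 + 125\right) - o{\left(-8 \right)} = \left(-190 + 40\right) \left(201 + 125\right) - 189 = \left(-150\right) 326 - 189 = -48900 - 189 = -49089$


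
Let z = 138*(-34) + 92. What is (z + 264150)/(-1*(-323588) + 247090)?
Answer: 129775/285339 ≈ 0.45481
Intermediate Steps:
z = -4600 (z = -4692 + 92 = -4600)
(z + 264150)/(-1*(-323588) + 247090) = (-4600 + 264150)/(-1*(-323588) + 247090) = 259550/(323588 + 247090) = 259550/570678 = 259550*(1/570678) = 129775/285339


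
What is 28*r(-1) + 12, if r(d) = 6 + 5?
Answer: 320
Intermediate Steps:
r(d) = 11
28*r(-1) + 12 = 28*11 + 12 = 308 + 12 = 320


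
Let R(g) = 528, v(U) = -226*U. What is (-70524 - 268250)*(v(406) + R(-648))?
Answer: 30905674472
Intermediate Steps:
(-70524 - 268250)*(v(406) + R(-648)) = (-70524 - 268250)*(-226*406 + 528) = -338774*(-91756 + 528) = -338774*(-91228) = 30905674472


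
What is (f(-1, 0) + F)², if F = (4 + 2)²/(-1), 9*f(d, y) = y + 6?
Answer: 11236/9 ≈ 1248.4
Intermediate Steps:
f(d, y) = ⅔ + y/9 (f(d, y) = (y + 6)/9 = (6 + y)/9 = ⅔ + y/9)
F = -36 (F = 6²*(-1) = 36*(-1) = -36)
(f(-1, 0) + F)² = ((⅔ + (⅑)*0) - 36)² = ((⅔ + 0) - 36)² = (⅔ - 36)² = (-106/3)² = 11236/9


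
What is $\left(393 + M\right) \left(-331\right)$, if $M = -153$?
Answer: $-79440$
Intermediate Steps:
$\left(393 + M\right) \left(-331\right) = \left(393 - 153\right) \left(-331\right) = 240 \left(-331\right) = -79440$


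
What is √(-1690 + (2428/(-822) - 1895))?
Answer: I*√606080739/411 ≈ 59.9*I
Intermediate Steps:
√(-1690 + (2428/(-822) - 1895)) = √(-1690 + (2428*(-1/822) - 1895)) = √(-1690 + (-1214/411 - 1895)) = √(-1690 - 780059/411) = √(-1474649/411) = I*√606080739/411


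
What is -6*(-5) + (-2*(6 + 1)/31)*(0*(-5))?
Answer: 30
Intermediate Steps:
-6*(-5) + (-2*(6 + 1)/31)*(0*(-5)) = 30 + (-2*7*(1/31))*0 = 30 - 14*1/31*0 = 30 - 14/31*0 = 30 + 0 = 30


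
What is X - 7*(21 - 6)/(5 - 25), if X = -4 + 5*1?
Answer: 25/4 ≈ 6.2500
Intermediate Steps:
X = 1 (X = -4 + 5 = 1)
X - 7*(21 - 6)/(5 - 25) = 1 - 7*(21 - 6)/(5 - 25) = 1 - 105/(-20) = 1 - 105*(-1)/20 = 1 - 7*(-¾) = 1 + 21/4 = 25/4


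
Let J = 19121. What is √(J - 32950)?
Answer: I*√13829 ≈ 117.6*I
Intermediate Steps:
√(J - 32950) = √(19121 - 32950) = √(-13829) = I*√13829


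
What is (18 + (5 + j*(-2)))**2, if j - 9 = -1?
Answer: 49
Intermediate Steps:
j = 8 (j = 9 - 1 = 8)
(18 + (5 + j*(-2)))**2 = (18 + (5 + 8*(-2)))**2 = (18 + (5 - 16))**2 = (18 - 11)**2 = 7**2 = 49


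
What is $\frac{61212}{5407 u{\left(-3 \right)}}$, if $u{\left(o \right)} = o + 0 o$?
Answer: $- \frac{20404}{5407} \approx -3.7736$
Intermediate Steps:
$u{\left(o \right)} = o$ ($u{\left(o \right)} = o + 0 = o$)
$\frac{61212}{5407 u{\left(-3 \right)}} = \frac{61212}{5407 \left(-3\right)} = \frac{61212}{-16221} = 61212 \left(- \frac{1}{16221}\right) = - \frac{20404}{5407}$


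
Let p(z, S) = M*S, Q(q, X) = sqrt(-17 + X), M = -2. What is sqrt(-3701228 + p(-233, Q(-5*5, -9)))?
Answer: sqrt(-3701228 - 2*I*sqrt(26)) ≈ 0.003 - 1923.9*I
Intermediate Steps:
p(z, S) = -2*S
sqrt(-3701228 + p(-233, Q(-5*5, -9))) = sqrt(-3701228 - 2*sqrt(-17 - 9)) = sqrt(-3701228 - 2*I*sqrt(26))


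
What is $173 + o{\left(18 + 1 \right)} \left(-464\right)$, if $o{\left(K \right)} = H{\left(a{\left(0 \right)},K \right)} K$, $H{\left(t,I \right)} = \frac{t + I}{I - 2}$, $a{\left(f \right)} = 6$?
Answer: $- \frac{217459}{17} \approx -12792.0$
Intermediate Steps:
$H{\left(t,I \right)} = \frac{I + t}{-2 + I}$
$o{\left(K \right)} = \frac{K \left(6 + K\right)}{-2 + K}$ ($o{\left(K \right)} = \frac{K + 6}{-2 + K} K = \frac{6 + K}{-2 + K} K = \frac{K \left(6 + K\right)}{-2 + K}$)
$173 + o{\left(18 + 1 \right)} \left(-464\right) = 173 + \frac{\left(18 + 1\right) \left(6 + \left(18 + 1\right)\right)}{-2 + \left(18 + 1\right)} \left(-464\right) = 173 + \frac{19 \left(6 + 19\right)}{-2 + 19} \left(-464\right) = 173 + 19 \cdot \frac{1}{17} \cdot 25 \left(-464\right) = 173 + \frac{475}{17} \left(-464\right) = 173 - \frac{220400}{17} = - \frac{217459}{17}$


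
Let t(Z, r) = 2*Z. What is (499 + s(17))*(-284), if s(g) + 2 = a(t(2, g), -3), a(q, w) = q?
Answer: -142284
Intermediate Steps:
s(g) = 2 (s(g) = -2 + 2*2 = -2 + 4 = 2)
(499 + s(17))*(-284) = (499 + 2)*(-284) = 501*(-284) = -142284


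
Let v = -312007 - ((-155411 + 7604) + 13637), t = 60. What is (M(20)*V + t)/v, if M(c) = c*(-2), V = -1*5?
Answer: -260/177837 ≈ -0.0014620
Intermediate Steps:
V = -5
M(c) = -2*c
v = -177837 (v = -312007 - (-147807 + 13637) = -312007 - 1*(-134170) = -312007 + 134170 = -177837)
(M(20)*V + t)/v = (-2*20*(-5) + 60)/(-177837) = (-40*(-5) + 60)*(-1/177837) = (200 + 60)*(-1/177837) = 260*(-1/177837) = -260/177837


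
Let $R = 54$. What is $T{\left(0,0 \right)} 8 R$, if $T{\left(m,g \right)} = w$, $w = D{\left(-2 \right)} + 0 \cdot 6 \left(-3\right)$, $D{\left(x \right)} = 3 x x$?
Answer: $5184$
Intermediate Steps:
$D{\left(x \right)} = 3 x^{2}$
$w = 12$ ($w = 3 \left(-2\right)^{2} + 0 \cdot 6 \left(-3\right) = 3 \cdot 4 + 0 \left(-3\right) = 12 + 0 = 12$)
$T{\left(m,g \right)} = 12$
$T{\left(0,0 \right)} 8 R = 12 \cdot 8 \cdot 54 = 96 \cdot 54 = 5184$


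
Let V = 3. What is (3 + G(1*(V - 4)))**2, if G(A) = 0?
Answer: 9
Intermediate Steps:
(3 + G(1*(V - 4)))**2 = (3 + 0)**2 = 3**2 = 9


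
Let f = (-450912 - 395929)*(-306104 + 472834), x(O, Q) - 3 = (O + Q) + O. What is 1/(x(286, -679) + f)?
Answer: -1/141193800034 ≈ -7.0825e-12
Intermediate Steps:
x(O, Q) = 3 + Q + 2*O (x(O, Q) = 3 + ((O + Q) + O) = 3 + (Q + 2*O) = 3 + Q + 2*O)
f = -141193799930 (f = -846841*166730 = -141193799930)
1/(x(286, -679) + f) = 1/((3 - 679 + 2*286) - 141193799930) = 1/((3 - 679 + 572) - 141193799930) = 1/(-104 - 141193799930) = 1/(-141193800034) = -1/141193800034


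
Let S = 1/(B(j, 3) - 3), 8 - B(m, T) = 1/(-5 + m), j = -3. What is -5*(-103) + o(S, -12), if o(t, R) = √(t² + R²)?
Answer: 515 + 4*√15133/41 ≈ 527.00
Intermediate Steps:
B(m, T) = 8 - 1/(-5 + m)
S = 8/41 (S = 1/((-41 + 8*(-3))/(-5 - 3) - 3) = 1/((-41 - 24)/(-8) - 3) = 1/(-⅛*(-65) - 3) = 1/(65/8 - 3) = 1/(41/8) = 8/41 ≈ 0.19512)
o(t, R) = √(R² + t²)
-5*(-103) + o(S, -12) = -5*(-103) + √((-12)² + (8/41)²) = 515 + √(144 + 64/1681) = 515 + √(242128/1681) = 515 + 4*√15133/41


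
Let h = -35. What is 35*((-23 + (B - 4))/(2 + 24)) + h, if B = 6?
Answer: -1645/26 ≈ -63.269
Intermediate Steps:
35*((-23 + (B - 4))/(2 + 24)) + h = 35*((-23 + (6 - 4))/(2 + 24)) - 35 = 35*((-23 + 2)/26) - 35 = 35*(-21*1/26) - 35 = 35*(-21/26) - 35 = -735/26 - 35 = -1645/26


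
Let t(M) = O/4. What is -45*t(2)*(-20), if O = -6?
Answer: -1350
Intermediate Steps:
t(M) = -3/2 (t(M) = -6/4 = -6*1/4 = -3/2)
-45*t(2)*(-20) = -45*(-3/2)*(-20) = (135/2)*(-20) = -1350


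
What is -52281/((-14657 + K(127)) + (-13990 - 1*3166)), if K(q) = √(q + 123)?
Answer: 554405151/337355573 + 87135*√10/337355573 ≈ 1.6442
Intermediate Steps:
K(q) = √(123 + q)
-52281/((-14657 + K(127)) + (-13990 - 1*3166)) = -52281/((-14657 + √(123 + 127)) + (-13990 - 1*3166)) = -52281/((-14657 + √250) + (-13990 - 3166)) = -52281/((-14657 + 5*√10) - 17156) = -52281/(-31813 + 5*√10)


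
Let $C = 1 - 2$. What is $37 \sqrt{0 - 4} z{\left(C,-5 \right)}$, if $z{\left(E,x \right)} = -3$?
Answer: $- 222 i \approx - 222.0 i$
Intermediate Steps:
$C = -1$
$37 \sqrt{0 - 4} z{\left(C,-5 \right)} = 37 \sqrt{0 - 4} \left(-3\right) = 37 \sqrt{-4} \left(-3\right) = 37 \cdot 2 i \left(-3\right) = 74 i \left(-3\right) = - 222 i$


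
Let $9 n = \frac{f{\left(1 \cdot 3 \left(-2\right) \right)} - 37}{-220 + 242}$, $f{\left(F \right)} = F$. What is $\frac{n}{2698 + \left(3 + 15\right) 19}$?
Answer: $- \frac{43}{601920} \approx -7.1438 \cdot 10^{-5}$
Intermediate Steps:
$n = - \frac{43}{198}$ ($n = \frac{\left(1 \cdot 3 \left(-2\right) - 37\right) \frac{1}{-220 + 242}}{9} = \frac{\left(3 \left(-2\right) - 37\right) \frac{1}{22}}{9} = \frac{\left(-6 - 37\right) \frac{1}{22}}{9} = \frac{\left(-43\right) \frac{1}{22}}{9} = \frac{1}{9} \left(- \frac{43}{22}\right) = - \frac{43}{198} \approx -0.21717$)
$\frac{n}{2698 + \left(3 + 15\right) 19} = \frac{1}{2698 + \left(3 + 15\right) 19} \left(- \frac{43}{198}\right) = \frac{1}{2698 + 18 \cdot 19} \left(- \frac{43}{198}\right) = \frac{1}{2698 + 342} \left(- \frac{43}{198}\right) = \frac{1}{3040} \left(- \frac{43}{198}\right) = - \frac{43}{601920}$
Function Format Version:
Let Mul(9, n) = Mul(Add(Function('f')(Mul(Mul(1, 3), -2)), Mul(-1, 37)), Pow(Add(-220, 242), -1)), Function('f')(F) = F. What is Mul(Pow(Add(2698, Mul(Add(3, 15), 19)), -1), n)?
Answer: Rational(-43, 601920) ≈ -7.1438e-5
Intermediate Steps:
n = Rational(-43, 198) (n = Mul(Rational(1, 9), Mul(Add(Mul(Mul(1, 3), -2), Mul(-1, 37)), Pow(Add(-220, 242), -1))) = Mul(Rational(1, 9), Mul(Add(Mul(3, -2), -37), Pow(22, -1))) = Mul(Rational(1, 9), Mul(Add(-6, -37), Rational(1, 22))) = Mul(Rational(1, 9), Mul(-43, Rational(1, 22))) = Mul(Rational(1, 9), Rational(-43, 22)) = Rational(-43, 198) ≈ -0.21717)
Mul(Pow(Add(2698, Mul(Add(3, 15), 19)), -1), n) = Mul(Pow(Add(2698, Mul(Add(3, 15), 19)), -1), Rational(-43, 198)) = Mul(Pow(Add(2698, Mul(18, 19)), -1), Rational(-43, 198)) = Mul(Pow(Add(2698, 342), -1), Rational(-43, 198)) = Mul(Pow(3040, -1), Rational(-43, 198)) = Mul(Rational(1, 3040), Rational(-43, 198)) = Rational(-43, 601920)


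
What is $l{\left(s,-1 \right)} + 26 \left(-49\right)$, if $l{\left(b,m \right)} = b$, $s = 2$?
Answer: $-1272$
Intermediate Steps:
$l{\left(s,-1 \right)} + 26 \left(-49\right) = 2 + 26 \left(-49\right) = 2 - 1274 = -1272$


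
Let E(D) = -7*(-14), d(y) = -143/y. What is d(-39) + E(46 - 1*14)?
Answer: 305/3 ≈ 101.67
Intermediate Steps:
E(D) = 98
d(-39) + E(46 - 1*14) = -143/(-39) + 98 = -143*(-1/39) + 98 = 11/3 + 98 = 305/3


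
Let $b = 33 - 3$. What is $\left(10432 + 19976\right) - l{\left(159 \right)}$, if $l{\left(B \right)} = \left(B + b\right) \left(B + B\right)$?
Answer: $-29694$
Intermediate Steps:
$b = 30$ ($b = 33 - 3 = 30$)
$l{\left(B \right)} = 2 B \left(30 + B\right)$ ($l{\left(B \right)} = \left(B + 30\right) \left(B + B\right) = \left(30 + B\right) 2 B = 2 B \left(30 + B\right)$)
$\left(10432 + 19976\right) - l{\left(159 \right)} = \left(10432 + 19976\right) - 2 \cdot 159 \left(30 + 159\right) = 30408 - 2 \cdot 159 \cdot 189 = 30408 - 60102 = -29694$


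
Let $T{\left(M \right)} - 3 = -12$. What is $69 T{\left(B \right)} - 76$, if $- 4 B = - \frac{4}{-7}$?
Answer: $-697$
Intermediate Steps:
$B = - \frac{1}{7}$ ($B = - \frac{\left(-4\right) \frac{1}{-7}}{4} = - \frac{\left(-4\right) \left(- \frac{1}{7}\right)}{4} = \left(- \frac{1}{4}\right) \frac{4}{7} = - \frac{1}{7} \approx -0.14286$)
$T{\left(M \right)} = -9$ ($T{\left(M \right)} = 3 - 12 = -9$)
$69 T{\left(B \right)} - 76 = 69 \left(-9\right) - 76 = -621 - 76 = -697$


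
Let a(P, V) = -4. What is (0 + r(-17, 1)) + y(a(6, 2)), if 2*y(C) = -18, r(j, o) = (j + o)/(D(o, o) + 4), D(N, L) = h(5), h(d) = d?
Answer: -97/9 ≈ -10.778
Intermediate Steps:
D(N, L) = 5
r(j, o) = j/9 + o/9 (r(j, o) = (j + o)/(5 + 4) = (j + o)/9 = (j + o)*(1/9) = j/9 + o/9)
y(C) = -9 (y(C) = (1/2)*(-18) = -9)
(0 + r(-17, 1)) + y(a(6, 2)) = (0 + ((1/9)*(-17) + (1/9)*1)) - 9 = (0 + (-17/9 + 1/9)) - 9 = (0 - 16/9) - 9 = -16/9 - 9 = -97/9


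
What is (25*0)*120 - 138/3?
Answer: -46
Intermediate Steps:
(25*0)*120 - 138/3 = 0*120 - 138*⅓ = 0 - 46 = -46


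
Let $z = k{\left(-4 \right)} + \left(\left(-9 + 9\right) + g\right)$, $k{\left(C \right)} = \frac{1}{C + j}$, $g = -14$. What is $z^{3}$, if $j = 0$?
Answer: $- \frac{185193}{64} \approx -2893.6$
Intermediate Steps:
$k{\left(C \right)} = \frac{1}{C}$ ($k{\left(C \right)} = \frac{1}{C + 0} = \frac{1}{C}$)
$z = - \frac{57}{4}$ ($z = \frac{1}{-4} + \left(\left(-9 + 9\right) - 14\right) = - \frac{1}{4} + \left(0 - 14\right) = - \frac{1}{4} - 14 = - \frac{57}{4} \approx -14.25$)
$z^{3} = \left(- \frac{57}{4}\right)^{3} = - \frac{185193}{64}$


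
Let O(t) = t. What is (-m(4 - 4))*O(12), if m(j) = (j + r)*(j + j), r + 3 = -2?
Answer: 0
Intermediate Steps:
r = -5 (r = -3 - 2 = -5)
m(j) = 2*j*(-5 + j) (m(j) = (j - 5)*(j + j) = (-5 + j)*(2*j) = 2*j*(-5 + j))
(-m(4 - 4))*O(12) = -2*(4 - 4)*(-5 + (4 - 4))*12 = -2*0*(-5 + 0)*12 = -2*0*(-5)*12 = -1*0*12 = 0*12 = 0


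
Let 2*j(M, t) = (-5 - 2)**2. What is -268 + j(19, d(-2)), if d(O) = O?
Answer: -487/2 ≈ -243.50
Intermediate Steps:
j(M, t) = 49/2 (j(M, t) = (-5 - 2)**2/2 = (1/2)*(-7)**2 = (1/2)*49 = 49/2)
-268 + j(19, d(-2)) = -268 + 49/2 = -487/2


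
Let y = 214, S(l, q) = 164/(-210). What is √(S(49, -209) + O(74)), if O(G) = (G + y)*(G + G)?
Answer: √469920990/105 ≈ 206.45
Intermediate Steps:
S(l, q) = -82/105 (S(l, q) = 164*(-1/210) = -82/105)
O(G) = 2*G*(214 + G) (O(G) = (G + 214)*(G + G) = (214 + G)*(2*G) = 2*G*(214 + G))
√(S(49, -209) + O(74)) = √(-82/105 + 2*74*(214 + 74)) = √(-82/105 + 2*74*288) = √(-82/105 + 42624) = √(4475438/105) = √469920990/105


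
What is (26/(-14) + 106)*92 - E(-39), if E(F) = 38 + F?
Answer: 67075/7 ≈ 9582.1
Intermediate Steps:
(26/(-14) + 106)*92 - E(-39) = (26/(-14) + 106)*92 - (38 - 39) = (26*(-1/14) + 106)*92 - 1*(-1) = (-13/7 + 106)*92 + 1 = (729/7)*92 + 1 = 67068/7 + 1 = 67075/7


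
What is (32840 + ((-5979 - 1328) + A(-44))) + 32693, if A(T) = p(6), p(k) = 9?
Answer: 58235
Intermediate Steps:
A(T) = 9
(32840 + ((-5979 - 1328) + A(-44))) + 32693 = (32840 + ((-5979 - 1328) + 9)) + 32693 = (32840 + (-7307 + 9)) + 32693 = (32840 - 7298) + 32693 = 25542 + 32693 = 58235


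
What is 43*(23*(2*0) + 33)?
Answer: 1419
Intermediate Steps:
43*(23*(2*0) + 33) = 43*(23*0 + 33) = 43*(0 + 33) = 43*33 = 1419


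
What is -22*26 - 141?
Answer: -713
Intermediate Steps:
-22*26 - 141 = -572 - 141 = -713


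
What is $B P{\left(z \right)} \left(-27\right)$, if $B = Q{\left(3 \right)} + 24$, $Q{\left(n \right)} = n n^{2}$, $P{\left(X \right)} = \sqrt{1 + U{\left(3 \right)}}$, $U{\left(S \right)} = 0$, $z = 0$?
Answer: $-1377$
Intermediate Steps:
$P{\left(X \right)} = 1$ ($P{\left(X \right)} = \sqrt{1 + 0} = \sqrt{1} = 1$)
$Q{\left(n \right)} = n^{3}$
$B = 51$ ($B = 3^{3} + 24 = 27 + 24 = 51$)
$B P{\left(z \right)} \left(-27\right) = 51 \cdot 1 \left(-27\right) = 51 \left(-27\right) = -1377$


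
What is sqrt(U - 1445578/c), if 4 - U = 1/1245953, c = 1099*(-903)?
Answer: sqrt(170256771330680548143309)/176640002763 ≈ 2.3359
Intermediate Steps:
c = -992397
U = 4983811/1245953 (U = 4 - 1/1245953 = 4983811/1245953 ≈ 4.0000)
sqrt(U - 1445578/c) = sqrt(4983811/1245953 - 1445578/(-992397)) = sqrt(4983811/1245953 - 1445578*(-1/992397)) = sqrt(4983811/1245953 + 1445578/992397) = sqrt(6747041330801/1236480019341) = sqrt(170256771330680548143309)/176640002763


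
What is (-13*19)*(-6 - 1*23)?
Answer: 7163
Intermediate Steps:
(-13*19)*(-6 - 1*23) = -247*(-6 - 23) = -247*(-29) = 7163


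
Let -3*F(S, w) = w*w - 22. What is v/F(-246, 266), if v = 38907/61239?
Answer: -12969/481297714 ≈ -2.6946e-5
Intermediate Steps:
F(S, w) = 22/3 - w²/3 (F(S, w) = -(w*w - 22)/3 = -(w² - 22)/3 = -(-22 + w²)/3 = 22/3 - w²/3)
v = 12969/20413 (v = 38907*(1/61239) = 12969/20413 ≈ 0.63533)
v/F(-246, 266) = 12969/(20413*(22/3 - ⅓*266²)) = 12969/(20413*(22/3 - ⅓*70756)) = 12969/(20413*(22/3 - 70756/3)) = (12969/20413)/(-23578) = (12969/20413)*(-1/23578) = -12969/481297714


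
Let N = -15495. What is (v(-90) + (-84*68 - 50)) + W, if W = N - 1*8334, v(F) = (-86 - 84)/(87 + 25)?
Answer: -1657181/56 ≈ -29593.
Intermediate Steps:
v(F) = -85/56 (v(F) = -170/112 = -170*1/112 = -85/56)
W = -23829 (W = -15495 - 1*8334 = -15495 - 8334 = -23829)
(v(-90) + (-84*68 - 50)) + W = (-85/56 + (-84*68 - 50)) - 23829 = (-85/56 + (-5712 - 50)) - 23829 = (-85/56 - 5762) - 23829 = -322757/56 - 23829 = -1657181/56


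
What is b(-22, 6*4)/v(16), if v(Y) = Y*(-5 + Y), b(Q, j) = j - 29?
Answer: -5/176 ≈ -0.028409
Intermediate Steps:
b(Q, j) = -29 + j
b(-22, 6*4)/v(16) = (-29 + 6*4)/((16*(-5 + 16))) = (-29 + 24)/((16*11)) = -5/176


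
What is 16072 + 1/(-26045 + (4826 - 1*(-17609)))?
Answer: 58019919/3610 ≈ 16072.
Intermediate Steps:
16072 + 1/(-26045 + (4826 - 1*(-17609))) = 16072 + 1/(-26045 + (4826 + 17609)) = 16072 + 1/(-26045 + 22435) = 16072 + 1/(-3610) = 16072 - 1/3610 = 58019919/3610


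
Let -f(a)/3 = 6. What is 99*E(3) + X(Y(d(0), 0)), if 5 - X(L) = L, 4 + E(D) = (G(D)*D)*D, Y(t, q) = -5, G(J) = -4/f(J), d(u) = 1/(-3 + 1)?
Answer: -188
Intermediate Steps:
f(a) = -18 (f(a) = -3*6 = -18)
d(u) = -1/2 (d(u) = 1/(-2) = -1/2)
G(J) = 2/9 (G(J) = -4/(-18) = -4*(-1/18) = 2/9)
E(D) = -4 + 2*D**2/9 (E(D) = -4 + (2*D/9)*D = -4 + 2*D**2/9)
X(L) = 5 - L
99*E(3) + X(Y(d(0), 0)) = 99*(-4 + (2/9)*3**2) + (5 - 1*(-5)) = 99*(-4 + (2/9)*9) + (5 + 5) = 99*(-4 + 2) + 10 = 99*(-2) + 10 = -198 + 10 = -188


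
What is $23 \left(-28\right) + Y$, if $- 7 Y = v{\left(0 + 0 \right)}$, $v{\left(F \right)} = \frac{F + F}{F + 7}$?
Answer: $-644$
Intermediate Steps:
$v{\left(F \right)} = \frac{2 F}{7 + F}$
$Y = 0$ ($Y = - \frac{2 \left(0 + 0\right) \frac{1}{7 + \left(0 + 0\right)}}{7} = - \frac{2 \cdot 0 \frac{1}{7 + 0}}{7} = - \frac{2 \cdot 0 \cdot \frac{1}{7}}{7} = \left(- \frac{1}{7}\right) 0 = 0$)
$23 \left(-28\right) + Y = 23 \left(-28\right) + 0 = -644 + 0 = -644$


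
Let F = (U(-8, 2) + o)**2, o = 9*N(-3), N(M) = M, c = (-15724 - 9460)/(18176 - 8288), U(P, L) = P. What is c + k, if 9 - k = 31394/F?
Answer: -7258096/378525 ≈ -19.175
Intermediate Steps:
c = -787/309 (c = -25184/9888 = -25184*1/9888 = -787/309 ≈ -2.5469)
o = -27 (o = 9*(-3) = -27)
F = 1225 (F = (-8 - 27)**2 = (-35)**2 = 1225)
k = -20369/1225 (k = 9 - 31394/1225 = -20369/1225 ≈ -16.628)
c + k = -787/309 - 20369/1225 = -7258096/378525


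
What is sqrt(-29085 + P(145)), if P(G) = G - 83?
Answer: I*sqrt(29023) ≈ 170.36*I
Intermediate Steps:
P(G) = -83 + G
sqrt(-29085 + P(145)) = sqrt(-29085 + (-83 + 145)) = sqrt(-29085 + 62) = sqrt(-29023) = I*sqrt(29023)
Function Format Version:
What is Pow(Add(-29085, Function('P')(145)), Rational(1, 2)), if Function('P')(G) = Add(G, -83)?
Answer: Mul(I, Pow(29023, Rational(1, 2))) ≈ Mul(170.36, I)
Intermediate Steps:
Function('P')(G) = Add(-83, G)
Pow(Add(-29085, Function('P')(145)), Rational(1, 2)) = Pow(Add(-29085, Add(-83, 145)), Rational(1, 2)) = Pow(Add(-29085, 62), Rational(1, 2)) = Pow(-29023, Rational(1, 2)) = Mul(I, Pow(29023, Rational(1, 2)))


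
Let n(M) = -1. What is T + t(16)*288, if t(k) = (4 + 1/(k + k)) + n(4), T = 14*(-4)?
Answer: 817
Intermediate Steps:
T = -56
t(k) = 3 + 1/(2*k) (t(k) = (4 + 1/(k + k)) - 1 = (4 + 1/(2*k)) - 1 = 3 + 1/(2*k))
T + t(16)*288 = -56 + (3 + (½)/16)*288 = -56 + (3 + (½)*(1/16))*288 = -56 + (3 + 1/32)*288 = -56 + (97/32)*288 = -56 + 873 = 817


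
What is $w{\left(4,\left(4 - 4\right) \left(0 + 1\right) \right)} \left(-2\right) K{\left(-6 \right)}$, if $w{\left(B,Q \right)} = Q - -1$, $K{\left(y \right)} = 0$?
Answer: $0$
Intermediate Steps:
$w{\left(B,Q \right)} = 1 + Q$ ($w{\left(B,Q \right)} = Q + 1 = 1 + Q$)
$w{\left(4,\left(4 - 4\right) \left(0 + 1\right) \right)} \left(-2\right) K{\left(-6 \right)} = \left(1 + \left(4 - 4\right) \left(0 + 1\right)\right) \left(-2\right) 0 = \left(1 + 0 \cdot 1\right) \left(-2\right) 0 = \left(1 + 0\right) \left(-2\right) 0 = 1 \left(-2\right) 0 = \left(-2\right) 0 = 0$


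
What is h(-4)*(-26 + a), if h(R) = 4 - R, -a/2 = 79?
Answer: -1472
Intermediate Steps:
a = -158 (a = -2*79 = -158)
h(-4)*(-26 + a) = (4 - 1*(-4))*(-26 - 158) = (4 + 4)*(-184) = 8*(-184) = -1472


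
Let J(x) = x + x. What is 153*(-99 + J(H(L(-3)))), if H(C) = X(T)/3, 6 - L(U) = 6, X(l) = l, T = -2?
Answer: -15351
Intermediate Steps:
L(U) = 0 (L(U) = 6 - 1*6 = 6 - 6 = 0)
H(C) = -⅔ (H(C) = -2/3 = -2*⅓ = -⅔)
J(x) = 2*x
153*(-99 + J(H(L(-3)))) = 153*(-99 + 2*(-⅔)) = 153*(-99 - 4/3) = 153*(-301/3) = -15351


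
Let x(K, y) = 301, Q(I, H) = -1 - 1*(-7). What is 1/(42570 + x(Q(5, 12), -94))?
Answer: 1/42871 ≈ 2.3326e-5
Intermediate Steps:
Q(I, H) = 6 (Q(I, H) = -1 + 7 = 6)
1/(42570 + x(Q(5, 12), -94)) = 1/(42570 + 301) = 1/42871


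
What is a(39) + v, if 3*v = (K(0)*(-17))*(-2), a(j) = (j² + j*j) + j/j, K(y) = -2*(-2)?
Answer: 9265/3 ≈ 3088.3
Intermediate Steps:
K(y) = 4
a(j) = 1 + 2*j² (a(j) = (j² + j²) + 1 = 2*j² + 1 = 1 + 2*j²)
v = 136/3 (v = ((4*(-17))*(-2))/3 = (-68*(-2))/3 = (⅓)*136 = 136/3 ≈ 45.333)
a(39) + v = (1 + 2*39²) + 136/3 = (1 + 2*1521) + 136/3 = (1 + 3042) + 136/3 = 3043 + 136/3 = 9265/3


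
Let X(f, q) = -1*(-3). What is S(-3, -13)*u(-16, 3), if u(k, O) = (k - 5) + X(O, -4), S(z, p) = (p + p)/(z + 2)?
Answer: -468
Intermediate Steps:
X(f, q) = 3
S(z, p) = 2*p/(2 + z) (S(z, p) = (2*p)/(2 + z) = 2*p/(2 + z))
u(k, O) = -2 + k (u(k, O) = (k - 5) + 3 = (-5 + k) + 3 = -2 + k)
S(-3, -13)*u(-16, 3) = (2*(-13)/(2 - 3))*(-2 - 16) = (2*(-13)/(-1))*(-18) = (2*(-13)*(-1))*(-18) = 26*(-18) = -468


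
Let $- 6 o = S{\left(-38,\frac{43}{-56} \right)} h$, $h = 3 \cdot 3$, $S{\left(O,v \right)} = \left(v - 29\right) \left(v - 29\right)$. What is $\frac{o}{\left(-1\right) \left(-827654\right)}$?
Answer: $- \frac{8336667}{5191045888} \approx -0.001606$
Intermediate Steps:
$S{\left(O,v \right)} = \left(-29 + v\right)^{2}$ ($S{\left(O,v \right)} = \left(-29 + v\right) \left(-29 + v\right) = \left(-29 + v\right)^{2}$)
$h = 9$
$o = - \frac{8336667}{6272}$ ($o = - \frac{\left(-29 + \frac{43}{-56}\right)^{2} \cdot 9}{6} = - \frac{\left(-29 + 43 \left(- \frac{1}{56}\right)\right)^{2} \cdot 9}{6} = - \frac{\left(-29 - \frac{43}{56}\right)^{2} \cdot 9}{6} = - \frac{\left(- \frac{1667}{56}\right)^{2} \cdot 9}{6} = - \frac{\frac{2778889}{3136} \cdot 9}{6} = \left(- \frac{1}{6}\right) \frac{25010001}{3136} = - \frac{8336667}{6272} \approx -1329.2$)
$\frac{o}{\left(-1\right) \left(-827654\right)} = - \frac{8336667}{6272 \left(\left(-1\right) \left(-827654\right)\right)} = - \frac{8336667}{6272 \cdot 827654} = \left(- \frac{8336667}{6272}\right) \frac{1}{827654} = - \frac{8336667}{5191045888}$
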